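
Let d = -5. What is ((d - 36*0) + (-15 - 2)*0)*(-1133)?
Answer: 5665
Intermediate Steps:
((d - 36*0) + (-15 - 2)*0)*(-1133) = ((-5 - 36*0) + (-15 - 2)*0)*(-1133) = ((-5 - 18*0) - 17*0)*(-1133) = ((-5 + 0) + 0)*(-1133) = (-5 + 0)*(-1133) = -5*(-1133) = 5665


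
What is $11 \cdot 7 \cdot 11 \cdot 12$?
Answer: $10164$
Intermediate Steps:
$11 \cdot 7 \cdot 11 \cdot 12 = 11 \cdot 77 \cdot 12 = 11 \cdot 924 = 10164$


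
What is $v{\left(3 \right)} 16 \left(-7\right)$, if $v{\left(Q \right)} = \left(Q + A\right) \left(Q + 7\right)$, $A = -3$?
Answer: $0$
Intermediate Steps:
$v{\left(Q \right)} = \left(-3 + Q\right) \left(7 + Q\right)$ ($v{\left(Q \right)} = \left(Q - 3\right) \left(Q + 7\right) = \left(-3 + Q\right) \left(7 + Q\right)$)
$v{\left(3 \right)} 16 \left(-7\right) = \left(-21 + 3^{2} + 4 \cdot 3\right) 16 \left(-7\right) = \left(-21 + 9 + 12\right) 16 \left(-7\right) = 0 \cdot 16 \left(-7\right) = 0 \left(-7\right) = 0$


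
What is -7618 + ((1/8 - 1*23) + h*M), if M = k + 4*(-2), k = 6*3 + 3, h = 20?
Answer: -59047/8 ≈ -7380.9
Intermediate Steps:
k = 21 (k = 18 + 3 = 21)
M = 13 (M = 21 + 4*(-2) = 21 - 8 = 13)
-7618 + ((1/8 - 1*23) + h*M) = -7618 + ((1/8 - 1*23) + 20*13) = -7618 + ((⅛ - 23) + 260) = -7618 + (-183/8 + 260) = -7618 + 1897/8 = -59047/8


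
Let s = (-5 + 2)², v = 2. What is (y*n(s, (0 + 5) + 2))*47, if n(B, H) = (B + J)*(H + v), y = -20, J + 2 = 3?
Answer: -84600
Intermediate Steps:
J = 1 (J = -2 + 3 = 1)
s = 9 (s = (-3)² = 9)
n(B, H) = (1 + B)*(2 + H) (n(B, H) = (B + 1)*(H + 2) = (1 + B)*(2 + H))
(y*n(s, (0 + 5) + 2))*47 = -20*(2 + ((0 + 5) + 2) + 2*9 + 9*((0 + 5) + 2))*47 = -20*(2 + (5 + 2) + 18 + 9*(5 + 2))*47 = -20*(2 + 7 + 18 + 9*7)*47 = -20*(2 + 7 + 18 + 63)*47 = -20*90*47 = -1800*47 = -84600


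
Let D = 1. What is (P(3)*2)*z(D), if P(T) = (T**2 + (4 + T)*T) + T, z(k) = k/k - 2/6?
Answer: 44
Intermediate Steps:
z(k) = 2/3 (z(k) = 1 - 2*1/6 = 1 - 1/3 = 2/3)
P(T) = T + T**2 + T*(4 + T) (P(T) = (T**2 + T*(4 + T)) + T = T + T**2 + T*(4 + T))
(P(3)*2)*z(D) = ((3*(5 + 2*3))*2)*(2/3) = ((3*(5 + 6))*2)*(2/3) = ((3*11)*2)*(2/3) = (33*2)*(2/3) = 66*(2/3) = 44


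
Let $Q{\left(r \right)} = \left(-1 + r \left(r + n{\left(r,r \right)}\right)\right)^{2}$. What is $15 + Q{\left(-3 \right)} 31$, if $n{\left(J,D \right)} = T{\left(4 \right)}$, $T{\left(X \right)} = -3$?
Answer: $8974$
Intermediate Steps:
$n{\left(J,D \right)} = -3$
$Q{\left(r \right)} = \left(-1 + r \left(-3 + r\right)\right)^{2}$ ($Q{\left(r \right)} = \left(-1 + r \left(r - 3\right)\right)^{2} = \left(-1 + r \left(-3 + r\right)\right)^{2}$)
$15 + Q{\left(-3 \right)} 31 = 15 + \left(-1 + \left(-3\right)^{2} - -9\right)^{2} \cdot 31 = 15 + \left(-1 + 9 + 9\right)^{2} \cdot 31 = 15 + 17^{2} \cdot 31 = 15 + 289 \cdot 31 = 15 + 8959 = 8974$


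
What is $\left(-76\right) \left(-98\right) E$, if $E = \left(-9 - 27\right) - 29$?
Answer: $-484120$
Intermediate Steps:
$E = -65$ ($E = -36 - 29 = -65$)
$\left(-76\right) \left(-98\right) E = \left(-76\right) \left(-98\right) \left(-65\right) = 7448 \left(-65\right) = -484120$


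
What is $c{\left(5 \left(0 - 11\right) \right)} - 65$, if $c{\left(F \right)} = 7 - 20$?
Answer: $-78$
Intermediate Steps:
$c{\left(F \right)} = -13$ ($c{\left(F \right)} = 7 - 20 = -13$)
$c{\left(5 \left(0 - 11\right) \right)} - 65 = -13 - 65 = -78$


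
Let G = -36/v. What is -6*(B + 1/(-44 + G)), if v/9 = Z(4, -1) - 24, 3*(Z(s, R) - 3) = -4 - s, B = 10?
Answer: -93147/1556 ≈ -59.863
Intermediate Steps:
Z(s, R) = 5/3 - s/3 (Z(s, R) = 3 + (-4 - s)/3 = 3 + (-4/3 - s/3) = 5/3 - s/3)
v = -213 (v = 9*((5/3 - 1/3*4) - 24) = 9*((5/3 - 4/3) - 24) = 9*(1/3 - 24) = 9*(-71/3) = -213)
G = 12/71 (G = -36/(-213) = -36*(-1/213) = 12/71 ≈ 0.16901)
-6*(B + 1/(-44 + G)) = -6*(10 + 1/(-44 + 12/71)) = -6*(10 + 1/(-3112/71)) = -6*(10 - 71/3112) = -6*31049/3112 = -93147/1556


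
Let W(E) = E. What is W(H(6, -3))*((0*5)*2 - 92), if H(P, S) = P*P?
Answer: -3312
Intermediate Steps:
H(P, S) = P²
W(H(6, -3))*((0*5)*2 - 92) = 6²*((0*5)*2 - 92) = 36*(0*2 - 92) = 36*(0 - 92) = 36*(-92) = -3312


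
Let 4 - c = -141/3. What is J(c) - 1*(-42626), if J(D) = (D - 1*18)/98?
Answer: 4177381/98 ≈ 42626.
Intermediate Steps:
c = 51 (c = 4 - (-141)/3 = 4 - 1*(-47) = 4 + 47 = 51)
J(D) = -9/49 + D/98 (J(D) = (D - 18)*(1/98) = (-18 + D)*(1/98) = -9/49 + D/98)
J(c) - 1*(-42626) = (-9/49 + (1/98)*51) - 1*(-42626) = (-9/49 + 51/98) + 42626 = 33/98 + 42626 = 4177381/98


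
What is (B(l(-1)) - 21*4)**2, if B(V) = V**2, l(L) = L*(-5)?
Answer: 3481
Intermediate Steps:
l(L) = -5*L
(B(l(-1)) - 21*4)**2 = ((-5*(-1))**2 - 21*4)**2 = (5**2 - 84)**2 = (25 - 84)**2 = (-59)**2 = 3481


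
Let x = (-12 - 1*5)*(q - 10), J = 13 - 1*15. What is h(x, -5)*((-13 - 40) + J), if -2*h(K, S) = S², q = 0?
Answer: 1375/2 ≈ 687.50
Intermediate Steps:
J = -2 (J = 13 - 15 = -2)
x = 170 (x = (-12 - 1*5)*(0 - 10) = (-12 - 5)*(-10) = -17*(-10) = 170)
h(K, S) = -S²/2
h(x, -5)*((-13 - 40) + J) = (-½*(-5)²)*((-13 - 40) - 2) = (-½*25)*(-53 - 2) = -25/2*(-55) = 1375/2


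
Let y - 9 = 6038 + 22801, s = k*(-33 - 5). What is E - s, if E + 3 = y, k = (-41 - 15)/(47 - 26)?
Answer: 86231/3 ≈ 28744.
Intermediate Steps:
k = -8/3 (k = -56/21 = -56*1/21 = -8/3 ≈ -2.6667)
s = 304/3 (s = -8*(-33 - 5)/3 = -8/3*(-38) = 304/3 ≈ 101.33)
y = 28848 (y = 9 + (6038 + 22801) = 9 + 28839 = 28848)
E = 28845 (E = -3 + 28848 = 28845)
E - s = 28845 - 1*304/3 = 28845 - 304/3 = 86231/3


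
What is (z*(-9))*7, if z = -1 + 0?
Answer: 63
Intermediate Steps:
z = -1
(z*(-9))*7 = -1*(-9)*7 = 9*7 = 63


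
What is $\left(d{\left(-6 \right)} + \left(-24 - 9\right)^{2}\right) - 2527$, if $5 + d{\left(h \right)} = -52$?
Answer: $-1495$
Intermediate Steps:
$d{\left(h \right)} = -57$ ($d{\left(h \right)} = -5 - 52 = -57$)
$\left(d{\left(-6 \right)} + \left(-24 - 9\right)^{2}\right) - 2527 = \left(-57 + \left(-24 - 9\right)^{2}\right) - 2527 = \left(-57 + \left(-33\right)^{2}\right) - 2527 = \left(-57 + 1089\right) - 2527 = 1032 - 2527 = -1495$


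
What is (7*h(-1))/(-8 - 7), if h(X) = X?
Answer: 7/15 ≈ 0.46667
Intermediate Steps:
(7*h(-1))/(-8 - 7) = (7*(-1))/(-8 - 7) = -7/(-15) = -7*(-1/15) = 7/15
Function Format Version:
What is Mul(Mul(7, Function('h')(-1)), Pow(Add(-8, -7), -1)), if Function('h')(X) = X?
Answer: Rational(7, 15) ≈ 0.46667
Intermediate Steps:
Mul(Mul(7, Function('h')(-1)), Pow(Add(-8, -7), -1)) = Mul(Mul(7, -1), Pow(Add(-8, -7), -1)) = Mul(-7, Pow(-15, -1)) = Mul(-7, Rational(-1, 15)) = Rational(7, 15)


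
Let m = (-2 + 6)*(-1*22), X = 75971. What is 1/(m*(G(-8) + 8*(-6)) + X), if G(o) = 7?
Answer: 1/79579 ≈ 1.2566e-5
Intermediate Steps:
m = -88 (m = 4*(-22) = -88)
1/(m*(G(-8) + 8*(-6)) + X) = 1/(-88*(7 + 8*(-6)) + 75971) = 1/(-88*(7 - 48) + 75971) = 1/(-88*(-41) + 75971) = 1/(3608 + 75971) = 1/79579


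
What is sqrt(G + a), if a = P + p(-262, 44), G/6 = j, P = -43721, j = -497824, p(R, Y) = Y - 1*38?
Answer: I*sqrt(3030659) ≈ 1740.9*I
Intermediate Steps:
p(R, Y) = -38 + Y (p(R, Y) = Y - 38 = -38 + Y)
G = -2986944 (G = 6*(-497824) = -2986944)
a = -43715 (a = -43721 + (-38 + 44) = -43721 + 6 = -43715)
sqrt(G + a) = sqrt(-2986944 - 43715) = sqrt(-3030659) = I*sqrt(3030659)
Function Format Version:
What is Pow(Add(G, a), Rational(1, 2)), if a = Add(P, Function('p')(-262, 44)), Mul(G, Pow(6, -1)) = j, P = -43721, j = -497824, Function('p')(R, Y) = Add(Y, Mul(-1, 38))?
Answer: Mul(I, Pow(3030659, Rational(1, 2))) ≈ Mul(1740.9, I)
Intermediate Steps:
Function('p')(R, Y) = Add(-38, Y) (Function('p')(R, Y) = Add(Y, -38) = Add(-38, Y))
G = -2986944 (G = Mul(6, -497824) = -2986944)
a = -43715 (a = Add(-43721, Add(-38, 44)) = Add(-43721, 6) = -43715)
Pow(Add(G, a), Rational(1, 2)) = Pow(Add(-2986944, -43715), Rational(1, 2)) = Pow(-3030659, Rational(1, 2)) = Mul(I, Pow(3030659, Rational(1, 2)))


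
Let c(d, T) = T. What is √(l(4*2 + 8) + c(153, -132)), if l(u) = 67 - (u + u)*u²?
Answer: I*√8257 ≈ 90.868*I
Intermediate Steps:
l(u) = 67 - 2*u³ (l(u) = 67 - 2*u*u² = 67 - 2*u³)
√(l(4*2 + 8) + c(153, -132)) = √((67 - 2*(4*2 + 8)³) - 132) = √((67 - 2*(8 + 8)³) - 132) = √((67 - 2*16³) - 132) = √((67 - 2*4096) - 132) = √((67 - 8192) - 132) = √(-8125 - 132) = √(-8257) = I*√8257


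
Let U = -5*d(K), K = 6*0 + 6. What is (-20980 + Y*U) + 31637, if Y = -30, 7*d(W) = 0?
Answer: 10657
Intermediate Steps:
K = 6 (K = 0 + 6 = 6)
d(W) = 0 (d(W) = (1/7)*0 = 0)
U = 0 (U = -5*0 = 0)
(-20980 + Y*U) + 31637 = (-20980 - 30*0) + 31637 = (-20980 + 0) + 31637 = -20980 + 31637 = 10657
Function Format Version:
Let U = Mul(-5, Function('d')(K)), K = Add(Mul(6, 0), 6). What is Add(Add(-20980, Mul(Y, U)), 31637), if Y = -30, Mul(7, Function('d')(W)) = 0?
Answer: 10657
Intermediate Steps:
K = 6 (K = Add(0, 6) = 6)
Function('d')(W) = 0 (Function('d')(W) = Mul(Rational(1, 7), 0) = 0)
U = 0 (U = Mul(-5, 0) = 0)
Add(Add(-20980, Mul(Y, U)), 31637) = Add(Add(-20980, Mul(-30, 0)), 31637) = Add(Add(-20980, 0), 31637) = Add(-20980, 31637) = 10657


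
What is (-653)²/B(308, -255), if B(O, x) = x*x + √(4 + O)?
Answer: 9242415075/1409416771 - 852818*√78/4228250313 ≈ 6.5558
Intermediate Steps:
B(O, x) = x² + √(4 + O)
(-653)²/B(308, -255) = (-653)²/((-255)² + √(4 + 308)) = 426409/(65025 + √312) = 426409/(65025 + 2*√78)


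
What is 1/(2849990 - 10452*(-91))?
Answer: 1/3801122 ≈ 2.6308e-7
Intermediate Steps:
1/(2849990 - 10452*(-91)) = 1/(2849990 - 1*(-951132)) = 1/(2849990 + 951132) = 1/3801122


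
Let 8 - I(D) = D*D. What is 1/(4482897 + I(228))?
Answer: 1/4430921 ≈ 2.2569e-7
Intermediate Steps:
I(D) = 8 - D² (I(D) = 8 - D*D = 8 - D²)
1/(4482897 + I(228)) = 1/(4482897 + (8 - 1*228²)) = 1/(4482897 + (8 - 1*51984)) = 1/(4482897 + (8 - 51984)) = 1/(4482897 - 51976) = 1/4430921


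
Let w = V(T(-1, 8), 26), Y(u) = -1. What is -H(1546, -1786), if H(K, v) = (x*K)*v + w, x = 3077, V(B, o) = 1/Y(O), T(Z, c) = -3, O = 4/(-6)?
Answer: 8496077013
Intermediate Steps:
O = -⅔ (O = 4*(-⅙) = -⅔ ≈ -0.66667)
V(B, o) = -1 (V(B, o) = 1/(-1) = -1)
w = -1
H(K, v) = -1 + 3077*K*v (H(K, v) = (3077*K)*v - 1 = 3077*K*v - 1 = -1 + 3077*K*v)
-H(1546, -1786) = -(-1 + 3077*1546*(-1786)) = -(-1 - 8496077012) = -1*(-8496077013) = 8496077013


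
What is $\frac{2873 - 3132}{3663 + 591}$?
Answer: $- \frac{259}{4254} \approx -0.060884$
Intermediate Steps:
$\frac{2873 - 3132}{3663 + 591} = - \frac{259}{4254}$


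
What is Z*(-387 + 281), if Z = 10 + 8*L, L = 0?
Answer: -1060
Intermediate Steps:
Z = 10 (Z = 10 + 8*0 = 10 + 0 = 10)
Z*(-387 + 281) = 10*(-387 + 281) = 10*(-106) = -1060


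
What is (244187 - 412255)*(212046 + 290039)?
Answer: -84384421780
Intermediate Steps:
(244187 - 412255)*(212046 + 290039) = -168068*502085 = -84384421780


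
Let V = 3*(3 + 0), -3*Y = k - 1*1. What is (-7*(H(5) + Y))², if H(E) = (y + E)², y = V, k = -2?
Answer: 1901641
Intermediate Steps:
Y = 1 (Y = -(-2 - 1*1)/3 = -(-2 - 1)/3 = -⅓*(-3) = 1)
V = 9 (V = 3*3 = 9)
y = 9
H(E) = (9 + E)²
(-7*(H(5) + Y))² = (-7*((9 + 5)² + 1))² = (-7*(14² + 1))² = (-7*(196 + 1))² = (-7*197)² = (-1379)² = 1901641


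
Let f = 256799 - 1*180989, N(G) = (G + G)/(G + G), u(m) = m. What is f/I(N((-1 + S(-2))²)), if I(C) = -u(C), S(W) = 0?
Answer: -75810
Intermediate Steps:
N(G) = 1 (N(G) = (2*G)/((2*G)) = (2*G)*(1/(2*G)) = 1)
f = 75810 (f = 256799 - 180989 = 75810)
I(C) = -C
f/I(N((-1 + S(-2))²)) = 75810/((-1*1)) = 75810/(-1) = 75810*(-1) = -75810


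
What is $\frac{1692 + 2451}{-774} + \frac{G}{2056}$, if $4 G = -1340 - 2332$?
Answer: $- \frac{769045}{132612} \approx -5.7992$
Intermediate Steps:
$G = -918$ ($G = \frac{-1340 - 2332}{4} = \frac{1}{4} \left(-3672\right) = -918$)
$\frac{1692 + 2451}{-774} + \frac{G}{2056} = \frac{1692 + 2451}{-774} - \frac{918}{2056} = 4143 \left(- \frac{1}{774}\right) - \frac{459}{1028} = - \frac{1381}{258} - \frac{459}{1028} = - \frac{769045}{132612}$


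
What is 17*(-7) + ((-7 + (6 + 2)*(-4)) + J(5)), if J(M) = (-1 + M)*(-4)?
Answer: -174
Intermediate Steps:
J(M) = 4 - 4*M
17*(-7) + ((-7 + (6 + 2)*(-4)) + J(5)) = 17*(-7) + ((-7 + (6 + 2)*(-4)) + (4 - 4*5)) = -119 + ((-7 + 8*(-4)) + (4 - 20)) = -119 + ((-7 - 32) - 16) = -119 + (-39 - 16) = -119 - 55 = -174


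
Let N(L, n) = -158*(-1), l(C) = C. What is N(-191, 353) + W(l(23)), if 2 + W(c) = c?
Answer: 179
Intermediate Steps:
N(L, n) = 158
W(c) = -2 + c
N(-191, 353) + W(l(23)) = 158 + (-2 + 23) = 158 + 21 = 179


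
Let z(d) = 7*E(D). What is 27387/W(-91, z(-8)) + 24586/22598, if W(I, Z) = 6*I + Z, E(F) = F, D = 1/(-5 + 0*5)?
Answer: -89034272/1819139 ≈ -48.943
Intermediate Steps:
D = -1/5 (D = 1/(-5 + 0) = 1/(-5) = -1/5 ≈ -0.20000)
z(d) = -7/5 (z(d) = 7*(-1/5) = -7/5)
W(I, Z) = Z + 6*I
27387/W(-91, z(-8)) + 24586/22598 = 27387/(-7/5 + 6*(-91)) + 24586/22598 = 27387/(-7/5 - 546) + 24586*(1/22598) = 27387/(-2737/5) + 12293/11299 = 27387*(-5/2737) + 12293/11299 = -8055/161 + 12293/11299 = -89034272/1819139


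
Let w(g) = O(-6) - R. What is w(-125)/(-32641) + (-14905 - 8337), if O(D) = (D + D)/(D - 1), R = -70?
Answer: -5310495356/228487 ≈ -23242.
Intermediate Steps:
O(D) = 2*D/(-1 + D) (O(D) = (2*D)/(-1 + D) = 2*D/(-1 + D))
w(g) = 502/7 (w(g) = 2*(-6)/(-1 - 6) - 1*(-70) = 2*(-6)/(-7) + 70 = 2*(-6)*(-1/7) + 70 = 12/7 + 70 = 502/7)
w(-125)/(-32641) + (-14905 - 8337) = (502/7)/(-32641) + (-14905 - 8337) = (502/7)*(-1/32641) - 23242 = -502/228487 - 23242 = -5310495356/228487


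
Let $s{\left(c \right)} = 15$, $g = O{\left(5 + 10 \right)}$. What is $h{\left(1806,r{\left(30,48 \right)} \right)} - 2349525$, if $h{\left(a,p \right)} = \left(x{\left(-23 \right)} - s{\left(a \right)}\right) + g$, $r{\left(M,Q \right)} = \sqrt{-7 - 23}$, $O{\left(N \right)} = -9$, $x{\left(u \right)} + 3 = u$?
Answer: $-2349575$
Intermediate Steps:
$x{\left(u \right)} = -3 + u$
$g = -9$
$r{\left(M,Q \right)} = i \sqrt{30}$ ($r{\left(M,Q \right)} = \sqrt{-30} = i \sqrt{30}$)
$h{\left(a,p \right)} = -50$ ($h{\left(a,p \right)} = \left(\left(-3 - 23\right) - 15\right) - 9 = \left(-26 - 15\right) - 9 = -41 - 9 = -50$)
$h{\left(1806,r{\left(30,48 \right)} \right)} - 2349525 = -50 - 2349525 = -2349575$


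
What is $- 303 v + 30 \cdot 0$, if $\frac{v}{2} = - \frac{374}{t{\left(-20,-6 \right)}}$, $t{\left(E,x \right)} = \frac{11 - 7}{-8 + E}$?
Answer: $-1586508$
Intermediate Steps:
$t{\left(E,x \right)} = \frac{4}{-8 + E}$
$v = 5236$ ($v = 2 \left(- \frac{374}{4 \frac{1}{-8 - 20}}\right) = 2 \left(- \frac{374}{4 \frac{1}{-28}}\right) = 2 \left(- \frac{374}{4 \left(- \frac{1}{28}\right)}\right) = 2 \left(- \frac{374}{- \frac{1}{7}}\right) = 2 \left(\left(-374\right) \left(-7\right)\right) = 2 \cdot 2618 = 5236$)
$- 303 v + 30 \cdot 0 = \left(-303\right) 5236 + 30 \cdot 0 = -1586508 + 0 = -1586508$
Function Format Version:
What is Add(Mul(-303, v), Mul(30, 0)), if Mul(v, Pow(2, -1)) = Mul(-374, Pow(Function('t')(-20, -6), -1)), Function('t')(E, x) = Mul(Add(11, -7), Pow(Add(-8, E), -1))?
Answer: -1586508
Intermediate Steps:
Function('t')(E, x) = Mul(4, Pow(Add(-8, E), -1))
v = 5236 (v = Mul(2, Mul(-374, Pow(Mul(4, Pow(Add(-8, -20), -1)), -1))) = Mul(2, Mul(-374, Pow(Mul(4, Pow(-28, -1)), -1))) = Mul(2, Mul(-374, Pow(Mul(4, Rational(-1, 28)), -1))) = Mul(2, Mul(-374, Pow(Rational(-1, 7), -1))) = Mul(2, Mul(-374, -7)) = Mul(2, 2618) = 5236)
Add(Mul(-303, v), Mul(30, 0)) = Add(Mul(-303, 5236), Mul(30, 0)) = Add(-1586508, 0) = -1586508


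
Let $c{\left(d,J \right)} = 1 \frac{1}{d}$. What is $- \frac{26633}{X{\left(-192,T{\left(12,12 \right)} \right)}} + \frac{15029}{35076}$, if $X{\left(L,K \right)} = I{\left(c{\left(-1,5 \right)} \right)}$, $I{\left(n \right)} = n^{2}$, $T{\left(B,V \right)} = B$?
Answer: $- \frac{934164079}{35076} \approx -26633.0$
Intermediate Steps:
$c{\left(d,J \right)} = \frac{1}{d}$
$X{\left(L,K \right)} = 1$ ($X{\left(L,K \right)} = \left(\frac{1}{-1}\right)^{2} = \left(-1\right)^{2} = 1$)
$- \frac{26633}{X{\left(-192,T{\left(12,12 \right)} \right)}} + \frac{15029}{35076} = - \frac{26633}{1} + \frac{15029}{35076} = \left(-26633\right) 1 + 15029 \cdot \frac{1}{35076} = -26633 + \frac{15029}{35076} = - \frac{934164079}{35076}$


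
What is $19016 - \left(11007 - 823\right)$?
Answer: $8832$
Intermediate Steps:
$19016 - \left(11007 - 823\right) = 19016 - 10184 = 8832$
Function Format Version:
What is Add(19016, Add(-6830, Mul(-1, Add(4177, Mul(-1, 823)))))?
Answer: 8832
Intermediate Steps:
Add(19016, Add(-6830, Mul(-1, Add(4177, Mul(-1, 823))))) = Add(19016, Add(-6830, Mul(-1, Add(4177, -823)))) = Add(19016, Add(-6830, Mul(-1, 3354))) = Add(19016, Add(-6830, -3354)) = Add(19016, -10184) = 8832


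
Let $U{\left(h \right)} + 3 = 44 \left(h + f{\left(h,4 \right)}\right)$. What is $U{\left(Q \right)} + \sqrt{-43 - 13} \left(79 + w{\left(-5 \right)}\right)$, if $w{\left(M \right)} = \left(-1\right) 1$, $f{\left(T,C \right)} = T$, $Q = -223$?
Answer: $-19627 + 156 i \sqrt{14} \approx -19627.0 + 583.7 i$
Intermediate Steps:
$w{\left(M \right)} = -1$
$U{\left(h \right)} = -3 + 88 h$ ($U{\left(h \right)} = -3 + 44 \left(h + h\right) = -3 + 44 \cdot 2 h = -3 + 88 h$)
$U{\left(Q \right)} + \sqrt{-43 - 13} \left(79 + w{\left(-5 \right)}\right) = \left(-3 + 88 \left(-223\right)\right) + \sqrt{-43 - 13} \left(79 - 1\right) = \left(-3 - 19624\right) + \sqrt{-56} \cdot 78 = -19627 + 2 i \sqrt{14} \cdot 78 = -19627 + 156 i \sqrt{14}$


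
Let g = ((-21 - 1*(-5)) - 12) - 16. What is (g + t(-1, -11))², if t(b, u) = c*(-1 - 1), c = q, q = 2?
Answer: 2304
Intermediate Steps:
c = 2
g = -44 (g = ((-21 + 5) - 12) - 16 = (-16 - 12) - 16 = -28 - 16 = -44)
t(b, u) = -4 (t(b, u) = 2*(-1 - 1) = 2*(-2) = -4)
(g + t(-1, -11))² = (-44 - 4)² = (-48)² = 2304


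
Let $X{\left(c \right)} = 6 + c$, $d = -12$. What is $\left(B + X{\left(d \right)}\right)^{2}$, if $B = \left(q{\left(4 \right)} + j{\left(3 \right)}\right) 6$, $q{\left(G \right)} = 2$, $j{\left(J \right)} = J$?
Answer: $576$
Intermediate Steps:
$B = 30$ ($B = \left(2 + 3\right) 6 = 5 \cdot 6 = 30$)
$\left(B + X{\left(d \right)}\right)^{2} = \left(30 + \left(6 - 12\right)\right)^{2} = \left(30 - 6\right)^{2} = 24^{2} = 576$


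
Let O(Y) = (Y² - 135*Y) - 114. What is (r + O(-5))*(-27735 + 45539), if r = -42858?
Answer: -752610688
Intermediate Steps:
O(Y) = -114 + Y² - 135*Y
(r + O(-5))*(-27735 + 45539) = (-42858 + (-114 + (-5)² - 135*(-5)))*(-27735 + 45539) = (-42858 + (-114 + 25 + 675))*17804 = (-42858 + 586)*17804 = -42272*17804 = -752610688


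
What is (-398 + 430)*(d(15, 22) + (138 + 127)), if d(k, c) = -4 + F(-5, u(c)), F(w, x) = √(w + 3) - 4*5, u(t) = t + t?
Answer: 7712 + 32*I*√2 ≈ 7712.0 + 45.255*I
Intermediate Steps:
u(t) = 2*t
F(w, x) = -20 + √(3 + w) (F(w, x) = √(3 + w) - 20 = -20 + √(3 + w))
d(k, c) = -24 + I*√2 (d(k, c) = -4 + (-20 + √(3 - 5)) = -4 + (-20 + √(-2)) = -4 + (-20 + I*√2) = -24 + I*√2)
(-398 + 430)*(d(15, 22) + (138 + 127)) = (-398 + 430)*((-24 + I*√2) + (138 + 127)) = 32*((-24 + I*√2) + 265) = 32*(241 + I*√2) = 7712 + 32*I*√2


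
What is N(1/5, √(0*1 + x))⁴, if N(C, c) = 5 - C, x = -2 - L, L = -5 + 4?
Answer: 331776/625 ≈ 530.84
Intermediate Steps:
L = -1
x = -1 (x = -2 - 1*(-1) = -2 + 1 = -1)
N(1/5, √(0*1 + x))⁴ = (5 - 1/5)⁴ = (5 - 1*⅕)⁴ = (5 - ⅕)⁴ = (24/5)⁴ = 331776/625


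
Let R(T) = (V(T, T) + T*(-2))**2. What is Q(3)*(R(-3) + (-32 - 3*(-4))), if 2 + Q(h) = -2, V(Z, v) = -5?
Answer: 76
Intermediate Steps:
Q(h) = -4 (Q(h) = -2 - 2 = -4)
R(T) = (-5 - 2*T)**2 (R(T) = (-5 + T*(-2))**2 = (-5 - 2*T)**2)
Q(3)*(R(-3) + (-32 - 3*(-4))) = -4*((5 + 2*(-3))**2 + (-32 - 3*(-4))) = -4*((5 - 6)**2 + (-32 - 1*(-12))) = -4*((-1)**2 + (-32 + 12)) = -4*(1 - 20) = -4*(-19) = 76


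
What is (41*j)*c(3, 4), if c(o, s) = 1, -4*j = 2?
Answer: -41/2 ≈ -20.500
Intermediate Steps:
j = -½ (j = -¼*2 = -½ ≈ -0.50000)
(41*j)*c(3, 4) = (41*(-½))*1 = -41/2*1 = -41/2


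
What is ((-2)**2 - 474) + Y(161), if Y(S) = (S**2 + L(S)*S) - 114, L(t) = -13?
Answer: 23244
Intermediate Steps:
Y(S) = -114 + S**2 - 13*S (Y(S) = (S**2 - 13*S) - 114 = -114 + S**2 - 13*S)
((-2)**2 - 474) + Y(161) = ((-2)**2 - 474) + (-114 + 161**2 - 13*161) = (4 - 474) + (-114 + 25921 - 2093) = -470 + 23714 = 23244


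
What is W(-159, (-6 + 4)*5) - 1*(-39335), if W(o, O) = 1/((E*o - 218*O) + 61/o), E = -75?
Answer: 88214008549/2242634 ≈ 39335.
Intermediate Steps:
W(o, O) = 1/(-218*O - 75*o + 61/o) (W(o, O) = 1/((-75*o - 218*O) + 61/o) = 1/((-218*O - 75*o) + 61/o) = 1/(-218*O - 75*o + 61/o))
W(-159, (-6 + 4)*5) - 1*(-39335) = -1*(-159)/(-61 + 75*(-159)**2 + 218*((-6 + 4)*5)*(-159)) - 1*(-39335) = -1*(-159)/(-61 + 75*25281 + 218*(-2*5)*(-159)) + 39335 = -1*(-159)/(-61 + 1896075 + 218*(-10)*(-159)) + 39335 = -1*(-159)/(-61 + 1896075 + 346620) + 39335 = -1*(-159)/2242634 + 39335 = -1*(-159)*1/2242634 + 39335 = 159/2242634 + 39335 = 88214008549/2242634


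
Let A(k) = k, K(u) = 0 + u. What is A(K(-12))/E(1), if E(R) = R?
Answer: -12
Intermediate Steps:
K(u) = u
A(K(-12))/E(1) = -12/1 = -12*1 = -12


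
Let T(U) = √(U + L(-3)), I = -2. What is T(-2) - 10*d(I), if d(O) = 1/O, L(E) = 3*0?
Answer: 5 + I*√2 ≈ 5.0 + 1.4142*I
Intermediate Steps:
L(E) = 0
T(U) = √U (T(U) = √(U + 0) = √U)
T(-2) - 10*d(I) = √(-2) - 10/(-2) = I*√2 - 10*(-½) = I*√2 + 5 = 5 + I*√2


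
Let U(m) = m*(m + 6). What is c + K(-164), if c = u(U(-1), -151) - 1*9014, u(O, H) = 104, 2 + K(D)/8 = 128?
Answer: -7902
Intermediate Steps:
U(m) = m*(6 + m)
K(D) = 1008 (K(D) = -16 + 8*128 = -16 + 1024 = 1008)
c = -8910 (c = 104 - 1*9014 = 104 - 9014 = -8910)
c + K(-164) = -8910 + 1008 = -7902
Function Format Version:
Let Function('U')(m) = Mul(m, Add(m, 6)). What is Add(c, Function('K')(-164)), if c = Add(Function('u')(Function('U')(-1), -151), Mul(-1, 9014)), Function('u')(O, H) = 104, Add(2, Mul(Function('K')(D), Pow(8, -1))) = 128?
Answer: -7902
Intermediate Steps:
Function('U')(m) = Mul(m, Add(6, m))
Function('K')(D) = 1008 (Function('K')(D) = Add(-16, Mul(8, 128)) = Add(-16, 1024) = 1008)
c = -8910 (c = Add(104, Mul(-1, 9014)) = Add(104, -9014) = -8910)
Add(c, Function('K')(-164)) = Add(-8910, 1008) = -7902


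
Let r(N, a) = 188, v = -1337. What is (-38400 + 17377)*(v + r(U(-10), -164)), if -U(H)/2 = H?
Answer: 24155427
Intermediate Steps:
U(H) = -2*H
(-38400 + 17377)*(v + r(U(-10), -164)) = (-38400 + 17377)*(-1337 + 188) = -21023*(-1149) = 24155427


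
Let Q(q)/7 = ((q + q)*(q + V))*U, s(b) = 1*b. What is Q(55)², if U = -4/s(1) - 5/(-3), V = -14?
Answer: 48836580100/9 ≈ 5.4263e+9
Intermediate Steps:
s(b) = b
U = -7/3 (U = -4/1 - 5/(-3) = -4*1 - 5*(-⅓) = -4 + 5/3 = -7/3 ≈ -2.3333)
Q(q) = -98*q*(-14 + q)/3 (Q(q) = 7*(((q + q)*(q - 14))*(-7/3)) = 7*(((2*q)*(-14 + q))*(-7/3)) = 7*((2*q*(-14 + q))*(-7/3)) = 7*(-14*q*(-14 + q)/3) = -98*q*(-14 + q)/3)
Q(55)² = ((98/3)*55*(14 - 1*55))² = ((98/3)*55*(14 - 55))² = ((98/3)*55*(-41))² = (-220990/3)² = 48836580100/9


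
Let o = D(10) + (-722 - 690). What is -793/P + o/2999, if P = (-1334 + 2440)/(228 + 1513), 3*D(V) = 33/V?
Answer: -10355047106/8292235 ≈ -1248.8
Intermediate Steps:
D(V) = 11/V (D(V) = (33/V)/3 = 11/V)
o = -14109/10 (o = 11/10 + (-722 - 690) = 11*(1/10) - 1412 = 11/10 - 1412 = -14109/10 ≈ -1410.9)
P = 1106/1741 ≈ 0.63527
-793/P + o/2999 = -793/1106/1741 - 14109/10/2999 = -793*1741/1106 - 14109/10*1/2999 = -1380613/1106 - 14109/29990 = -10355047106/8292235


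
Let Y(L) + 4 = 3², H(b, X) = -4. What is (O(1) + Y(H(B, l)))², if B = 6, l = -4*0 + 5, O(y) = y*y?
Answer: 36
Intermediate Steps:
O(y) = y²
l = 5 (l = 0 + 5 = 5)
Y(L) = 5 (Y(L) = -4 + 3² = -4 + 9 = 5)
(O(1) + Y(H(B, l)))² = (1² + 5)² = (1 + 5)² = 6² = 36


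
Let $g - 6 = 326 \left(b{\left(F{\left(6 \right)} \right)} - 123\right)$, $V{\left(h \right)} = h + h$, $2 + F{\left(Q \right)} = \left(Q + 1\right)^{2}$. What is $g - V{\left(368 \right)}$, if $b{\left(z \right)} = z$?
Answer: $-25506$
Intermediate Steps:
$F{\left(Q \right)} = -2 + \left(1 + Q\right)^{2}$ ($F{\left(Q \right)} = -2 + \left(Q + 1\right)^{2} = -2 + \left(1 + Q\right)^{2}$)
$V{\left(h \right)} = 2 h$
$g = -24770$ ($g = 6 + 326 \left(\left(-2 + \left(1 + 6\right)^{2}\right) - 123\right) = 6 + 326 \left(\left(-2 + 7^{2}\right) - 123\right) = 6 + 326 \left(\left(-2 + 49\right) - 123\right) = 6 + 326 \left(47 - 123\right) = 6 + 326 \left(-76\right) = 6 - 24776 = -24770$)
$g - V{\left(368 \right)} = -24770 - 2 \cdot 368 = -24770 - 736 = -25506$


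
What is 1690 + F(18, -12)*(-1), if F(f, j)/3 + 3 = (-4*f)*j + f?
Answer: -947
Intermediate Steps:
F(f, j) = -9 + 3*f - 12*f*j (F(f, j) = -9 + 3*((-4*f)*j + f) = -9 + 3*(-4*f*j + f) = -9 + 3*(f - 4*f*j) = -9 + (3*f - 12*f*j) = -9 + 3*f - 12*f*j)
1690 + F(18, -12)*(-1) = 1690 + (-9 + 3*18 - 12*18*(-12))*(-1) = 1690 + (-9 + 54 + 2592)*(-1) = 1690 + 2637*(-1) = 1690 - 2637 = -947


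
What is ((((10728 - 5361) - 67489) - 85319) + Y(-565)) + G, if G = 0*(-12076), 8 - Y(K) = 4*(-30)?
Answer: -147313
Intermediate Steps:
Y(K) = 128 (Y(K) = 8 - 4*(-30) = 8 - 1*(-120) = 8 + 120 = 128)
G = 0
((((10728 - 5361) - 67489) - 85319) + Y(-565)) + G = ((((10728 - 5361) - 67489) - 85319) + 128) + 0 = (((5367 - 67489) - 85319) + 128) + 0 = ((-62122 - 85319) + 128) + 0 = (-147441 + 128) + 0 = -147313 + 0 = -147313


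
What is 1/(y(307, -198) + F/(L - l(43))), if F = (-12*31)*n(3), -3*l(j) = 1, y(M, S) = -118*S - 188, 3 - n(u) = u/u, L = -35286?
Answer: 105857/2453344064 ≈ 4.3148e-5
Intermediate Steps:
n(u) = 2 (n(u) = 3 - u/u = 3 - 1*1 = 3 - 1 = 2)
y(M, S) = -188 - 118*S
l(j) = -⅓ (l(j) = -⅓*1 = -⅓)
F = -744 (F = -12*31*2 = -372*2 = -744)
1/(y(307, -198) + F/(L - l(43))) = 1/((-188 - 118*(-198)) - 744/(-35286 - 1*(-⅓))) = 1/((-188 + 23364) - 744/(-35286 + ⅓)) = 1/(23176 - 744/(-105857/3)) = 1/(23176 - 744*(-3/105857)) = 1/(23176 + 2232/105857) = 1/(2453344064/105857) = 105857/2453344064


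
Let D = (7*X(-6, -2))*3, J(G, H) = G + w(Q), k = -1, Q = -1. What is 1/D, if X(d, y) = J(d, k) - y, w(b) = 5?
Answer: 1/21 ≈ 0.047619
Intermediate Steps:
J(G, H) = 5 + G (J(G, H) = G + 5 = 5 + G)
X(d, y) = 5 + d - y (X(d, y) = (5 + d) - y = 5 + d - y)
D = 21 (D = (7*(5 - 6 - 1*(-2)))*3 = (7*(5 - 6 + 2))*3 = (7*1)*3 = 7*3 = 21)
1/D = 1/21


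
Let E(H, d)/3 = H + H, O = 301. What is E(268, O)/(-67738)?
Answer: -804/33869 ≈ -0.023739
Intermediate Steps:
E(H, d) = 6*H (E(H, d) = 3*(H + H) = 3*(2*H) = 6*H)
E(268, O)/(-67738) = (6*268)/(-67738) = 1608*(-1/67738) = -804/33869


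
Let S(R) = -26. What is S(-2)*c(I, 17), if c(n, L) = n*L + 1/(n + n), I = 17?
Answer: -127751/17 ≈ -7514.8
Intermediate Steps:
c(n, L) = 1/(2*n) + L*n (c(n, L) = L*n + 1/(2*n) = 1/(2*n) + L*n)
S(-2)*c(I, 17) = -26*((1/2)/17 + 17*17) = -26*((1/2)*(1/17) + 289) = -26*(1/34 + 289) = -26*9827/34 = -127751/17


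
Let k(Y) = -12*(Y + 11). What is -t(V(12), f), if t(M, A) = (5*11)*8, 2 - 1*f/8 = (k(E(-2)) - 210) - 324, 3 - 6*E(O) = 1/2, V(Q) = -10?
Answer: -440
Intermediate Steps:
E(O) = 5/12 (E(O) = 1/2 - 1/6/2 = 1/2 - 1/6*1/2 = 1/2 - 1/12 = 5/12)
k(Y) = -132 - 12*Y (k(Y) = -12*(11 + Y) = -132 - 12*Y)
f = 5384 (f = 16 - 8*(((-132 - 12*5/12) - 210) - 324) = 16 - 8*(((-132 - 5) - 210) - 324) = 16 - 8*((-137 - 210) - 324) = 16 - 8*(-347 - 324) = 16 - 8*(-671) = 16 + 5368 = 5384)
t(M, A) = 440 (t(M, A) = 55*8 = 440)
-t(V(12), f) = -1*440 = -440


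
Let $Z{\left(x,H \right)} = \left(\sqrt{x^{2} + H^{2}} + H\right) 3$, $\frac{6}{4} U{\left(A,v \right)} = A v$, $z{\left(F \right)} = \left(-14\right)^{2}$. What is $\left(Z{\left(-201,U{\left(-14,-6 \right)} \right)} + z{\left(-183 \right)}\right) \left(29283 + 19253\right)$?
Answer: $17667104 + 145608 \sqrt{43537} \approx 4.8049 \cdot 10^{7}$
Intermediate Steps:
$z{\left(F \right)} = 196$
$U{\left(A,v \right)} = \frac{2 A v}{3}$
$Z{\left(x,H \right)} = 3 H + 3 \sqrt{H^{2} + x^{2}}$ ($Z{\left(x,H \right)} = \left(\sqrt{H^{2} + x^{2}} + H\right) 3 = \left(H + \sqrt{H^{2} + x^{2}}\right) 3 = 3 H + 3 \sqrt{H^{2} + x^{2}}$)
$\left(Z{\left(-201,U{\left(-14,-6 \right)} \right)} + z{\left(-183 \right)}\right) \left(29283 + 19253\right) = \left(\left(3 \cdot \frac{2}{3} \left(-14\right) \left(-6\right) + 3 \sqrt{\left(\frac{2}{3} \left(-14\right) \left(-6\right)\right)^{2} + \left(-201\right)^{2}}\right) + 196\right) \left(29283 + 19253\right) = \left(\left(3 \cdot 56 + 3 \sqrt{56^{2} + 40401}\right) + 196\right) 48536 = \left(\left(168 + 3 \sqrt{3136 + 40401}\right) + 196\right) 48536 = \left(\left(168 + 3 \sqrt{43537}\right) + 196\right) 48536 = \left(364 + 3 \sqrt{43537}\right) 48536 = 17667104 + 145608 \sqrt{43537}$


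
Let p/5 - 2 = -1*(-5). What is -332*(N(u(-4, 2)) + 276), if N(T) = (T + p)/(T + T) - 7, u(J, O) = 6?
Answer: -271327/3 ≈ -90442.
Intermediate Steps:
p = 35 (p = 10 + 5*(-1*(-5)) = 10 + 5*5 = 10 + 25 = 35)
N(T) = -7 + (35 + T)/(2*T) (N(T) = (T + 35)/(T + T) - 7 = (35 + T)/((2*T)) - 7 = (35 + T)*(1/(2*T)) - 7 = (35 + T)/(2*T) - 7 = -7 + (35 + T)/(2*T))
-332*(N(u(-4, 2)) + 276) = -332*((1/2)*(35 - 13*6)/6 + 276) = -332*((1/2)*(1/6)*(35 - 78) + 276) = -332*((1/2)*(1/6)*(-43) + 276) = -332*(-43/12 + 276) = -332*3269/12 = -271327/3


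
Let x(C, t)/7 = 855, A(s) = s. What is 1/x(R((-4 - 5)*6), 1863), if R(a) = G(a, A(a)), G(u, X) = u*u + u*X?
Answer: 1/5985 ≈ 0.00016708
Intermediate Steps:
G(u, X) = u² + X*u
R(a) = 2*a² (R(a) = a*(a + a) = a*(2*a) = 2*a²)
x(C, t) = 5985 (x(C, t) = 7*855 = 5985)
1/x(R((-4 - 5)*6), 1863) = 1/5985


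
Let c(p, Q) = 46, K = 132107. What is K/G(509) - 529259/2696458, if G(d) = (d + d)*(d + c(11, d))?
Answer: 14298733649/380867951355 ≈ 0.037543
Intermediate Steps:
G(d) = 2*d*(46 + d) (G(d) = (d + d)*(d + 46) = (2*d)*(46 + d) = 2*d*(46 + d))
K/G(509) - 529259/2696458 = 132107/((2*509*(46 + 509))) - 529259/2696458 = 132107/((2*509*555)) - 529259*1/2696458 = 132107/564990 - 529259/2696458 = 14298733649/380867951355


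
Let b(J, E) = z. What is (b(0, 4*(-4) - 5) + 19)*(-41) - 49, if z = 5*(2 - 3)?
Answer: -623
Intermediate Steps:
z = -5 (z = 5*(-1) = -5)
b(J, E) = -5
(b(0, 4*(-4) - 5) + 19)*(-41) - 49 = (-5 + 19)*(-41) - 49 = 14*(-41) - 49 = -574 - 49 = -623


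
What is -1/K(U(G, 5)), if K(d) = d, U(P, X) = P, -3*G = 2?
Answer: 3/2 ≈ 1.5000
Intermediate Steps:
G = -2/3 (G = -1/3*2 = -2/3 ≈ -0.66667)
-1/K(U(G, 5)) = -1/(-2/3) = -1*(-3/2) = 3/2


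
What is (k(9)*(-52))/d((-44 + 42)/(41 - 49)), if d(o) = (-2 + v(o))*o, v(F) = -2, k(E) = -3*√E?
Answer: -468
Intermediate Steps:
d(o) = -4*o (d(o) = (-2 - 2)*o = -4*o)
(k(9)*(-52))/d((-44 + 42)/(41 - 49)) = (-3*√9*(-52))/((-4*(-44 + 42)/(41 - 49))) = (-3*3*(-52))/((-(-8)/(-8))) = (-9*(-52))/((-(-8)*(-1)/8)) = 468/((-4*¼)) = 468/(-1) = 468*(-1) = -468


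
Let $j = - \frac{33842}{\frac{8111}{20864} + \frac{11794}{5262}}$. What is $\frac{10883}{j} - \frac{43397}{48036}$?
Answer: $- \frac{13007847974349169}{7436353617110784} \approx -1.7492$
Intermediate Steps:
$j = - \frac{1857695132928}{144375049}$ ($j = - \frac{33842}{8111 \cdot \frac{1}{20864} + 11794 \cdot \frac{1}{5262}} = - \frac{33842}{\frac{8111}{20864} + \frac{5897}{2631}} = - \frac{33842}{\frac{144375049}{54893184}} = \left(-33842\right) \frac{54893184}{144375049} = - \frac{1857695132928}{144375049} \approx -12867.0$)
$\frac{10883}{j} - \frac{43397}{48036} = \frac{10883}{- \frac{1857695132928}{144375049}} - \frac{43397}{48036} = 10883 \left(- \frac{144375049}{1857695132928}\right) - \frac{43397}{48036} = - \frac{1571233658267}{1857695132928} - \frac{43397}{48036} = - \frac{13007847974349169}{7436353617110784}$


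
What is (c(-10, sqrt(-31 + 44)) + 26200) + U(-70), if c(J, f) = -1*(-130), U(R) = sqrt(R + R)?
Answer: 26330 + 2*I*sqrt(35) ≈ 26330.0 + 11.832*I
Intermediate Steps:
U(R) = sqrt(2)*sqrt(R) (U(R) = sqrt(2*R) = sqrt(2)*sqrt(R))
c(J, f) = 130
(c(-10, sqrt(-31 + 44)) + 26200) + U(-70) = (130 + 26200) + sqrt(2)*sqrt(-70) = 26330 + sqrt(2)*(I*sqrt(70)) = 26330 + 2*I*sqrt(35)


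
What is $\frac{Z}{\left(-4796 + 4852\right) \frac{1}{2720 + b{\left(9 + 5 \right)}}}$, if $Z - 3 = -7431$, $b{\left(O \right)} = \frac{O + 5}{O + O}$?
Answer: $- \frac{141464403}{392} \approx -3.6088 \cdot 10^{5}$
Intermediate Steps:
$b{\left(O \right)} = \frac{5 + O}{2 O}$
$Z = -7428$ ($Z = 3 - 7431 = -7428$)
$\frac{Z}{\left(-4796 + 4852\right) \frac{1}{2720 + b{\left(9 + 5 \right)}}} = - \frac{7428}{\left(-4796 + 4852\right) \frac{1}{2720 + \frac{5 + \left(9 + 5\right)}{2 \left(9 + 5\right)}}} = - \frac{7428}{56 \frac{1}{2720 + \frac{5 + 14}{2 \cdot 14}}} = - \frac{7428}{56 \frac{1}{2720 + \frac{1}{2} \cdot \frac{1}{14} \cdot 19}} = - \frac{7428}{56 \frac{1}{2720 + \frac{19}{28}}} = - \frac{7428}{56 \frac{1}{\frac{76179}{28}}} = - \frac{7428}{56 \cdot \frac{28}{76179}} = - \frac{7428}{\frac{1568}{76179}} = \left(-7428\right) \frac{76179}{1568} = - \frac{141464403}{392}$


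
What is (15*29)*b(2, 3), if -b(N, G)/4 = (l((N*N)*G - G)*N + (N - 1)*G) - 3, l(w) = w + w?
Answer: -62640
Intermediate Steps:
l(w) = 2*w
b(N, G) = 12 - 4*G*(-1 + N) - 4*N*(-2*G + 2*G*N**2) (b(N, G) = -4*(((2*((N*N)*G - G))*N + (N - 1)*G) - 3) = -4*(((2*(N**2*G - G))*N + (-1 + N)*G) - 3) = -4*(((2*(G*N**2 - G))*N + G*(-1 + N)) - 3) = -4*(((2*(-G + G*N**2))*N + G*(-1 + N)) - 3) = -4*(((-2*G + 2*G*N**2)*N + G*(-1 + N)) - 3) = -4*((N*(-2*G + 2*G*N**2) + G*(-1 + N)) - 3) = -4*((G*(-1 + N) + N*(-2*G + 2*G*N**2)) - 3) = -4*(-3 + G*(-1 + N) + N*(-2*G + 2*G*N**2)) = 12 - 4*G*(-1 + N) - 4*N*(-2*G + 2*G*N**2))
(15*29)*b(2, 3) = (15*29)*(12 + 4*3 - 8*3*2**3 + 4*3*2) = 435*(12 + 12 - 8*3*8 + 24) = 435*(12 + 12 - 192 + 24) = 435*(-144) = -62640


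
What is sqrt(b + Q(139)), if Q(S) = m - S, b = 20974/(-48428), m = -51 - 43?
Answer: I*sqrt(136865978686)/24214 ≈ 15.279*I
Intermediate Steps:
m = -94
b = -10487/24214 (b = 20974*(-1/48428) = -10487/24214 ≈ -0.43310)
Q(S) = -94 - S
sqrt(b + Q(139)) = sqrt(-10487/24214 + (-94 - 1*139)) = sqrt(-10487/24214 + (-94 - 139)) = sqrt(-10487/24214 - 233) = sqrt(-5652349/24214) = I*sqrt(136865978686)/24214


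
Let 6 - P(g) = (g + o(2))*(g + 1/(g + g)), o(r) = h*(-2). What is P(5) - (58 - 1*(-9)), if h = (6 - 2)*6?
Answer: 1583/10 ≈ 158.30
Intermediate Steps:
h = 24 (h = 4*6 = 24)
o(r) = -48 (o(r) = 24*(-2) = -48)
P(g) = 6 - (-48 + g)*(g + 1/(2*g)) (P(g) = 6 - (g - 48)*(g + 1/(g + g)) = 6 - (-48 + g)*(g + 1/(2*g)))
P(5) - (58 - 1*(-9)) = (11/2 - 1*5² + 24/5 + 48*5) - (58 - 1*(-9)) = (11/2 - 1*25 + 24*(⅕) + 240) - (58 + 9) = (11/2 - 25 + 24/5 + 240) - 1*67 = 2253/10 - 67 = 1583/10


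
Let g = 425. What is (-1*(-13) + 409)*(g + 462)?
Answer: 374314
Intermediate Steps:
(-1*(-13) + 409)*(g + 462) = (-1*(-13) + 409)*(425 + 462) = (13 + 409)*887 = 422*887 = 374314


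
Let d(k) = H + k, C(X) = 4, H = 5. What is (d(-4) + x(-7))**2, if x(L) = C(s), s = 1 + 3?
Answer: 25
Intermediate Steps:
s = 4
x(L) = 4
d(k) = 5 + k
(d(-4) + x(-7))**2 = ((5 - 4) + 4)**2 = (1 + 4)**2 = 5**2 = 25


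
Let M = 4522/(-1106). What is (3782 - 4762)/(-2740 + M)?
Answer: 11060/30969 ≈ 0.35713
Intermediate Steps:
M = -323/79 (M = 4522*(-1/1106) = -323/79 ≈ -4.0886)
(3782 - 4762)/(-2740 + M) = (3782 - 4762)/(-2740 - 323/79) = -980/(-216783/79) = -980*(-79/216783) = 11060/30969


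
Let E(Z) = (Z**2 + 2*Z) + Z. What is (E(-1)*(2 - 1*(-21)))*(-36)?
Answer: 1656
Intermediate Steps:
E(Z) = Z**2 + 3*Z
(E(-1)*(2 - 1*(-21)))*(-36) = ((-(3 - 1))*(2 - 1*(-21)))*(-36) = ((-1*2)*(2 + 21))*(-36) = -2*23*(-36) = -46*(-36) = 1656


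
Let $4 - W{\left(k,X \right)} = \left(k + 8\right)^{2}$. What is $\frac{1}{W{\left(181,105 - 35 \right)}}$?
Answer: $- \frac{1}{35717} \approx -2.7998 \cdot 10^{-5}$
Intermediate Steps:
$W{\left(k,X \right)} = 4 - \left(8 + k\right)^{2}$ ($W{\left(k,X \right)} = 4 - \left(k + 8\right)^{2} = 4 - \left(8 + k\right)^{2}$)
$\frac{1}{W{\left(181,105 - 35 \right)}} = \frac{1}{4 - \left(8 + 181\right)^{2}} = \frac{1}{4 - 189^{2}} = \frac{1}{4 - 35721} = \frac{1}{-35717} = - \frac{1}{35717}$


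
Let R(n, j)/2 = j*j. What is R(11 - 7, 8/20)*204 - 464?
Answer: -9968/25 ≈ -398.72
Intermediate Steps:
R(n, j) = 2*j² (R(n, j) = 2*(j*j) = 2*j²)
R(11 - 7, 8/20)*204 - 464 = (2*(8/20)²)*204 - 464 = (2*(8*(1/20))²)*204 - 464 = (2*(⅖)²)*204 - 464 = (2*(4/25))*204 - 464 = (8/25)*204 - 464 = 1632/25 - 464 = -9968/25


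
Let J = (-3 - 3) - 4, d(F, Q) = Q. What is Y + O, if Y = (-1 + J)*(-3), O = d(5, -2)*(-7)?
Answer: 47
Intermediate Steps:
J = -10 (J = -6 - 4 = -10)
O = 14 (O = -2*(-7) = 14)
Y = 33 (Y = (-1 - 10)*(-3) = -11*(-3) = 33)
Y + O = 33 + 14 = 47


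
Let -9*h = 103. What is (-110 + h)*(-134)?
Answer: 146462/9 ≈ 16274.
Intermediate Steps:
h = -103/9 (h = -⅑*103 = -103/9 ≈ -11.444)
(-110 + h)*(-134) = (-110 - 103/9)*(-134) = -1093/9*(-134) = 146462/9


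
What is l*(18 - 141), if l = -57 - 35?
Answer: 11316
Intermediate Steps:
l = -92
l*(18 - 141) = -92*(18 - 141) = -92*(-123) = 11316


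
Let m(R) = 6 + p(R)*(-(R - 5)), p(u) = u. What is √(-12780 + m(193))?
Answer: I*√49058 ≈ 221.49*I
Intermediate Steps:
m(R) = 6 + R*(5 - R) (m(R) = 6 + R*(-(R - 5)) = 6 + R*(-(-5 + R)) = 6 + R*(5 - R))
√(-12780 + m(193)) = √(-12780 + (6 - 1*193² + 5*193)) = √(-12780 + (6 - 1*37249 + 965)) = √(-12780 + (6 - 37249 + 965)) = √(-12780 - 36278) = √(-49058) = I*√49058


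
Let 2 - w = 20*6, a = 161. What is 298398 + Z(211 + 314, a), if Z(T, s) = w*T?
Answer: 236448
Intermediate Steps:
w = -118 (w = 2 - 20*6 = 2 - 1*120 = 2 - 120 = -118)
Z(T, s) = -118*T
298398 + Z(211 + 314, a) = 298398 - 118*(211 + 314) = 298398 - 118*525 = 298398 - 61950 = 236448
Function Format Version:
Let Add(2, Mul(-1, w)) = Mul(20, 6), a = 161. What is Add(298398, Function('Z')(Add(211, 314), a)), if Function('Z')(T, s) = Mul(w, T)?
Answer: 236448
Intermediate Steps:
w = -118 (w = Add(2, Mul(-1, Mul(20, 6))) = Add(2, Mul(-1, 120)) = Add(2, -120) = -118)
Function('Z')(T, s) = Mul(-118, T)
Add(298398, Function('Z')(Add(211, 314), a)) = Add(298398, Mul(-118, Add(211, 314))) = Add(298398, Mul(-118, 525)) = Add(298398, -61950) = 236448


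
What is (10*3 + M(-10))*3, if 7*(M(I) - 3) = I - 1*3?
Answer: 654/7 ≈ 93.429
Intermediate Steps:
M(I) = 18/7 + I/7 (M(I) = 3 + (I - 1*3)/7 = 3 + (I - 3)/7 = 3 + (-3 + I)/7 = 3 + (-3/7 + I/7) = 18/7 + I/7)
(10*3 + M(-10))*3 = (10*3 + (18/7 + (⅐)*(-10)))*3 = (30 + (18/7 - 10/7))*3 = (30 + 8/7)*3 = (218/7)*3 = 654/7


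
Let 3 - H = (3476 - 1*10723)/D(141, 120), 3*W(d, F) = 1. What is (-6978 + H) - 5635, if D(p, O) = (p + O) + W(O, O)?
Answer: -9864499/784 ≈ -12582.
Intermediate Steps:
W(d, F) = ⅓ (W(d, F) = (⅓)*1 = ⅓)
D(p, O) = ⅓ + O + p (D(p, O) = (p + O) + ⅓ = (O + p) + ⅓ = ⅓ + O + p)
H = 24093/784 (H = 3 - (3476 - 1*10723)/(⅓ + 120 + 141) = 3 - (3476 - 10723)/784/3 = 3 - (-7247)*3/784 = 3 - 1*(-21741/784) = 3 + 21741/784 = 24093/784 ≈ 30.731)
(-6978 + H) - 5635 = (-6978 + 24093/784) - 5635 = -5446659/784 - 5635 = -9864499/784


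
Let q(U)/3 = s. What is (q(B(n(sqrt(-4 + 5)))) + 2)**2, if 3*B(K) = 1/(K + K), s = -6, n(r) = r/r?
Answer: 256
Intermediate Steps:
n(r) = 1
B(K) = 1/(6*K) (B(K) = 1/(3*(K + K)) = 1/(3*((2*K))) = (1/(2*K))/3 = 1/(6*K))
q(U) = -18 (q(U) = 3*(-6) = -18)
(q(B(n(sqrt(-4 + 5)))) + 2)**2 = (-18 + 2)**2 = (-16)**2 = 256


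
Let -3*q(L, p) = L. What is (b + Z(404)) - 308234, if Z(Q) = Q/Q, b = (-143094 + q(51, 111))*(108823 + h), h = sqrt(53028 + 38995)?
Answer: -15574076586 - 143111*sqrt(92023) ≈ -1.5617e+10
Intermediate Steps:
h = sqrt(92023) ≈ 303.35
q(L, p) = -L/3
b = -15573768353 - 143111*sqrt(92023) (b = (-143094 - 1/3*51)*(108823 + sqrt(92023)) = (-143094 - 17)*(108823 + sqrt(92023)) = -143111*(108823 + sqrt(92023)) = -15573768353 - 143111*sqrt(92023) ≈ -1.5617e+10)
Z(Q) = 1
(b + Z(404)) - 308234 = ((-15573768353 - 143111*sqrt(92023)) + 1) - 308234 = (-15573768352 - 143111*sqrt(92023)) - 308234 = -15574076586 - 143111*sqrt(92023)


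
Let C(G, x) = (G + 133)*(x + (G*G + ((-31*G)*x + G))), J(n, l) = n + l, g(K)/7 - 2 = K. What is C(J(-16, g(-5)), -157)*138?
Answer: -2370120192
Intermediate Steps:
g(K) = 14 + 7*K
J(n, l) = l + n
C(G, x) = (133 + G)*(G + x + G² - 31*G*x) (C(G, x) = (133 + G)*(x + (G² + (-31*G*x + G))) = (133 + G)*(x + (G² + (G - 31*G*x))) = (133 + G)*(x + (G + G² - 31*G*x)) = (133 + G)*(G + x + G² - 31*G*x))
C(J(-16, g(-5)), -157)*138 = (((14 + 7*(-5)) - 16)³ + 133*((14 + 7*(-5)) - 16) + 133*(-157) + 134*((14 + 7*(-5)) - 16)² - 4122*((14 + 7*(-5)) - 16)*(-157) - 31*(-157)*((14 + 7*(-5)) - 16)²)*138 = (((14 - 35) - 16)³ + 133*((14 - 35) - 16) - 20881 + 134*((14 - 35) - 16)² - 4122*((14 - 35) - 16)*(-157) - 31*(-157)*((14 - 35) - 16)²)*138 = ((-21 - 16)³ + 133*(-21 - 16) - 20881 + 134*(-21 - 16)² - 4122*(-21 - 16)*(-157) - 31*(-157)*(-21 - 16)²)*138 = ((-37)³ + 133*(-37) - 20881 + 134*(-37)² - 4122*(-37)*(-157) - 31*(-157)*(-37)²)*138 = (-50653 - 4921 - 20881 + 134*1369 - 23944698 - 31*(-157)*1369)*138 = (-50653 - 4921 - 20881 + 183446 - 23944698 + 6662923)*138 = -17174784*138 = -2370120192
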